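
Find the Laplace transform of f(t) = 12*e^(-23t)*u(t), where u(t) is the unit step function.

Standard Laplace transform pair:
e^(-at)*u(t) <-> 1/(s+a)
With a = 23: L{12*e^(-23t)*u(t)} = 12/(s+23), ROC: Re(s) > -23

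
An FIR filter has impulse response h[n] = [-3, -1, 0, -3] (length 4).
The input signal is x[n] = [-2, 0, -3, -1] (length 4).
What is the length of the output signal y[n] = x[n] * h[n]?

For linear convolution, the output length is:
len(y) = len(x) + len(h) - 1 = 4 + 4 - 1 = 7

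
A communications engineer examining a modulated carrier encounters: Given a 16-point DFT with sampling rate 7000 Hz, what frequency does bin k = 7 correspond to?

The frequency of DFT bin k is: f_k = k * f_s / N
f_7 = 7 * 7000 / 16 = 6125/2 Hz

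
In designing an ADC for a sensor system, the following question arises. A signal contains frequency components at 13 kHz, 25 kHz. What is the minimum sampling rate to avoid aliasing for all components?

The highest frequency component is f_max = 25 kHz.
Nyquist rate = 2 * f_max = 2 * 25 kHz = 50 kHz.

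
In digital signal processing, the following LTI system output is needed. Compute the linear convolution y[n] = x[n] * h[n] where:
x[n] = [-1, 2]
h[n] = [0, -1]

y[n] = sum_k x[k]*h[n-k]. Output length = len(x) + len(h) - 1 = 2 + 2 - 1 = 3.
y[0] = -1*0 = 0
y[1] = 2*0 + -1*-1 = 1
y[2] = 2*-1 = -2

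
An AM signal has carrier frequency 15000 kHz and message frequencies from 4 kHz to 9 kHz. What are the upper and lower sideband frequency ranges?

Upper sideband (USB) = fc + [fm_low, fm_high] = 15000 + [4, 9] = [15004, 15009] kHz
Lower sideband (LSB) = fc - [fm_high, fm_low] = 15000 - [9, 4] = [14991, 14996] kHz
Total occupied spectrum: 14991 kHz to 15009 kHz (plus carrier at 15000 kHz)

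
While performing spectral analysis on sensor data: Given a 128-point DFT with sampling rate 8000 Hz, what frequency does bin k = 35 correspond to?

The frequency of DFT bin k is: f_k = k * f_s / N
f_35 = 35 * 8000 / 128 = 4375/2 Hz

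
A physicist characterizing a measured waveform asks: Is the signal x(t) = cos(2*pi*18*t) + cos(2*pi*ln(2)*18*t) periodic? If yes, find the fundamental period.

f1 = 18 Hz, f2 = 18*ln(2) Hz
Ratio f2/f1 = ln(2), which is irrational.
Since the frequency ratio is irrational, no common period exists.
The signal is not periodic.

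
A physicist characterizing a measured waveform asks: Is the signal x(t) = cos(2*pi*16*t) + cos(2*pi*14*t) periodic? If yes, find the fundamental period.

f1 = 16 Hz, f2 = 14 Hz
Period T1 = 1/16, T2 = 1/14
Ratio T1/T2 = 14/16, which is rational.
The signal is periodic with fundamental period T = 1/GCD(16,14) = 1/2 s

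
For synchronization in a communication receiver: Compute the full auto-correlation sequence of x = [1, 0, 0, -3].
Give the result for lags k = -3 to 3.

r_xx[k] = sum_m x[m]*x[m+k], indexed from 0, for k = -3 to 3:
  r_xx[-3] = x[3]*x[0] = -3
  r_xx[-2] = x[2]*x[0] + x[3]*x[1] = 0
  r_xx[-1] = x[1]*x[0] + x[2]*x[1] + x[3]*x[2] = 0
  r_xx[0] = x[0]*x[0] + x[1]*x[1] + x[2]*x[2] + x[3]*x[3] = 10
  r_xx[1] = x[0]*x[1] + x[1]*x[2] + x[2]*x[3] = 0
  r_xx[2] = x[0]*x[2] + x[1]*x[3] = 0
  r_xx[3] = x[0]*x[3] = -3
r_xx = [-3, 0, 0, 10, 0, 0, -3]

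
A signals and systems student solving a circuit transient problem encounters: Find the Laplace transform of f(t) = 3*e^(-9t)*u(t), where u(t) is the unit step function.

Standard Laplace transform pair:
e^(-at)*u(t) <-> 1/(s+a)
With a = 9: L{3*e^(-9t)*u(t)} = 3/(s+9), ROC: Re(s) > -9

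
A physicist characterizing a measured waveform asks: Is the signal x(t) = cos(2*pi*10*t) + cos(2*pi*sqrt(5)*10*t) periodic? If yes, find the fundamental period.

f1 = 10 Hz, f2 = 10*sqrt(5) Hz
Ratio f2/f1 = sqrt(5), which is irrational.
Since the frequency ratio is irrational, no common period exists.
The signal is not periodic.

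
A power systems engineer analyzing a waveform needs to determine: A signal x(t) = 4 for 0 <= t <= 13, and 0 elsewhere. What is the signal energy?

Energy = integral of |x(t)|^2 dt over the signal duration
= 4^2 * 13 = 16 * 13 = 208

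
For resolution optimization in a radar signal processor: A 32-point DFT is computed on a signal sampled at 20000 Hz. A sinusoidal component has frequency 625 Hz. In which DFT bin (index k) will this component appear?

DFT frequency resolution = f_s/N = 20000/32 = 625 Hz
Bin index k = f_signal / resolution = 625 / 625 = 1
The signal frequency 625 Hz falls in DFT bin k = 1.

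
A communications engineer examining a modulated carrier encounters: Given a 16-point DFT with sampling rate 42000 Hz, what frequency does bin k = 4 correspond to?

The frequency of DFT bin k is: f_k = k * f_s / N
f_4 = 4 * 42000 / 16 = 10500 Hz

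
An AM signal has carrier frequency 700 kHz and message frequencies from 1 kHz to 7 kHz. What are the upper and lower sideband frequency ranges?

Upper sideband (USB) = fc + [fm_low, fm_high] = 700 + [1, 7] = [701, 707] kHz
Lower sideband (LSB) = fc - [fm_high, fm_low] = 700 - [7, 1] = [693, 699] kHz
Total occupied spectrum: 693 kHz to 707 kHz (plus carrier at 700 kHz)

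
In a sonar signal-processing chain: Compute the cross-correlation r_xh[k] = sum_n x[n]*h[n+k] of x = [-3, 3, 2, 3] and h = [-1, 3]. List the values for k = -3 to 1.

Both sequences indexed from 0 and zero outside their support.
Lags with overlap: k = -3 to 1.
  r_xh[-3] = x[3]*h[0] = -3
  r_xh[-2] = x[2]*h[0] + x[3]*h[1] = 7
  r_xh[-1] = x[1]*h[0] + x[2]*h[1] = 3
  r_xh[0] = x[0]*h[0] + x[1]*h[1] = 12
  r_xh[1] = x[0]*h[1] = -9
r_xh = [-3, 7, 3, 12, -9] (for k = -3, ..., 1)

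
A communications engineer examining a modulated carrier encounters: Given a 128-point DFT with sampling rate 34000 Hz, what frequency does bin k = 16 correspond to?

The frequency of DFT bin k is: f_k = k * f_s / N
f_16 = 16 * 34000 / 128 = 4250 Hz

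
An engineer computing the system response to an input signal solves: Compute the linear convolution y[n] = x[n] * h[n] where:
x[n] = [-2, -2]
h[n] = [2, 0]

y[n] = sum_k x[k]*h[n-k]. Output length = len(x) + len(h) - 1 = 2 + 2 - 1 = 3.
y[0] = -2*2 = -4
y[1] = -2*2 + -2*0 = -4
y[2] = -2*0 = 0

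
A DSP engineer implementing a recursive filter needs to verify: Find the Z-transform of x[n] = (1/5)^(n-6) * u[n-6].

Time-shifting property: if X(z) = Z{x[n]}, then Z{x[n-d]} = z^(-d) * X(z)
X(z) = z/(z - 1/5) for x[n] = (1/5)^n * u[n]
Z{x[n-6]} = z^(-6) * z/(z - 1/5) = z^(-5)/(z - 1/5)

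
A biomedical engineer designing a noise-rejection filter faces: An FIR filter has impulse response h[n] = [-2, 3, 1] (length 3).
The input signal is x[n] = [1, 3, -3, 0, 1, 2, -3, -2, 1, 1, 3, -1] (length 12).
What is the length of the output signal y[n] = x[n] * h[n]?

For linear convolution, the output length is:
len(y) = len(x) + len(h) - 1 = 12 + 3 - 1 = 14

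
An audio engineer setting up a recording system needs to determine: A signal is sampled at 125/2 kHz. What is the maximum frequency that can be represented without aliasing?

The maximum frequency that can be represented without aliasing
is the Nyquist frequency: f_max = f_s / 2 = 125/2 kHz / 2 = 125/4 kHz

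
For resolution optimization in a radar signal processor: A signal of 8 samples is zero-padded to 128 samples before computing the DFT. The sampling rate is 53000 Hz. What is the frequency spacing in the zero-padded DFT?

Original DFT: N = 8, resolution = f_s/N = 53000/8 = 6625 Hz
Zero-padded DFT: N = 128, resolution = f_s/N = 53000/128 = 6625/16 Hz
Zero-padding interpolates the spectrum (finer frequency grid)
but does NOT improve the true spectral resolution (ability to resolve close frequencies).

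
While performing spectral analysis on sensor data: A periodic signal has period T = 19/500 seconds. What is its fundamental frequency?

The fundamental frequency is the reciprocal of the period.
f = 1/T = 1/(19/500) = 500/19 Hz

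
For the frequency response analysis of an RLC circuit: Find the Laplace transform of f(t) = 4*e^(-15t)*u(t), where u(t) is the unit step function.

Standard Laplace transform pair:
e^(-at)*u(t) <-> 1/(s+a)
With a = 15: L{4*e^(-15t)*u(t)} = 4/(s+15), ROC: Re(s) > -15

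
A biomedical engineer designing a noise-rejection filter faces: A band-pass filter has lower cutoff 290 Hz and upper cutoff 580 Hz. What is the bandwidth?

Bandwidth = f_high - f_low
= 580 Hz - 290 Hz = 290 Hz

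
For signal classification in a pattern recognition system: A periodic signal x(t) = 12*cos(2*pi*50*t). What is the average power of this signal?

Average power of A*cos(wt) is A^2/2.
P = 12^2 / 2 = 144/2 = 72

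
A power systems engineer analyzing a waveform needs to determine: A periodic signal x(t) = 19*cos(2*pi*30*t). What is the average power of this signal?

Average power of A*cos(wt) is A^2/2.
P = 19^2 / 2 = 361/2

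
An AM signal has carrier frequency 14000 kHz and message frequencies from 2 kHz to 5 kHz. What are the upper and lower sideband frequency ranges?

Upper sideband (USB) = fc + [fm_low, fm_high] = 14000 + [2, 5] = [14002, 14005] kHz
Lower sideband (LSB) = fc - [fm_high, fm_low] = 14000 - [5, 2] = [13995, 13998] kHz
Total occupied spectrum: 13995 kHz to 14005 kHz (plus carrier at 14000 kHz)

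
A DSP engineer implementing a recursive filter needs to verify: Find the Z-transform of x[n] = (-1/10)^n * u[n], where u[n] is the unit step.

The Z-transform of a^n * u[n] is z/(z-a) for |z| > |a|.
Here a = -1/10, so X(z) = z/(z - (-1/10)) = 10z/(10z + 1)
ROC: |z| > 1/10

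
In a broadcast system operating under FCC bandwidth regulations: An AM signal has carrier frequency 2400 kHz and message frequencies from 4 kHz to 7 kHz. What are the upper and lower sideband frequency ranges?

Upper sideband (USB) = fc + [fm_low, fm_high] = 2400 + [4, 7] = [2404, 2407] kHz
Lower sideband (LSB) = fc - [fm_high, fm_low] = 2400 - [7, 4] = [2393, 2396] kHz
Total occupied spectrum: 2393 kHz to 2407 kHz (plus carrier at 2400 kHz)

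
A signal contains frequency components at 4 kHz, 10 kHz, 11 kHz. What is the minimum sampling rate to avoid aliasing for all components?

The highest frequency component is f_max = 11 kHz.
Nyquist rate = 2 * f_max = 2 * 11 kHz = 22 kHz.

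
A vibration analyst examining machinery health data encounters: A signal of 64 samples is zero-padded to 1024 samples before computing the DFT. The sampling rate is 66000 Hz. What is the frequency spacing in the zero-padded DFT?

Original DFT: N = 64, resolution = f_s/N = 66000/64 = 4125/4 Hz
Zero-padded DFT: N = 1024, resolution = f_s/N = 66000/1024 = 4125/64 Hz
Zero-padding interpolates the spectrum (finer frequency grid)
but does NOT improve the true spectral resolution (ability to resolve close frequencies).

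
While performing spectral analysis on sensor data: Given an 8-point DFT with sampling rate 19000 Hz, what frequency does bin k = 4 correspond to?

The frequency of DFT bin k is: f_k = k * f_s / N
f_4 = 4 * 19000 / 8 = 9500 Hz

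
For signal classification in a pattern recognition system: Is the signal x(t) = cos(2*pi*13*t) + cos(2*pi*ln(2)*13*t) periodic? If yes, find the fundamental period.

f1 = 13 Hz, f2 = 13*ln(2) Hz
Ratio f2/f1 = ln(2), which is irrational.
Since the frequency ratio is irrational, no common period exists.
The signal is not periodic.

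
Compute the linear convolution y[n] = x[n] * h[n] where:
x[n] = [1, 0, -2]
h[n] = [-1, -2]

y[n] = sum_k x[k]*h[n-k]. Output length = len(x) + len(h) - 1 = 3 + 2 - 1 = 4.
y[0] = 1*-1 = -1
y[1] = 0*-1 + 1*-2 = -2
y[2] = -2*-1 + 0*-2 = 2
y[3] = -2*-2 = 4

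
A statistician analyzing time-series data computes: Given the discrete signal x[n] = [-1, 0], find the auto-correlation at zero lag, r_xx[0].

The auto-correlation at zero lag r_xx[0] equals the signal energy.
r_xx[0] = sum of x[n]^2 = (-1)^2 + 0^2
= 1 + 0 = 1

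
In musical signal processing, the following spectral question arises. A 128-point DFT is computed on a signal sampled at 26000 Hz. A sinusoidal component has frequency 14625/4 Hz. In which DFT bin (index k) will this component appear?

DFT frequency resolution = f_s/N = 26000/128 = 1625/8 Hz
Bin index k = f_signal / resolution = 14625/4 / 1625/8 = 18
The signal frequency 14625/4 Hz falls in DFT bin k = 18.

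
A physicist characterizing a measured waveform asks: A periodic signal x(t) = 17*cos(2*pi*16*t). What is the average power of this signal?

Average power of A*cos(wt) is A^2/2.
P = 17^2 / 2 = 289/2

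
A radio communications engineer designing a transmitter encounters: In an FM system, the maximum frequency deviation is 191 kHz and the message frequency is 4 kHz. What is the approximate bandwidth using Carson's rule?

Carson's rule: BW = 2*(delta_f + f_m)
= 2*(191 + 4) kHz = 390 kHz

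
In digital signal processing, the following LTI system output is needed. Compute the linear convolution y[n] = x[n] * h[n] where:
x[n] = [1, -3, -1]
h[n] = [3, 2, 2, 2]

y[n] = sum_k x[k]*h[n-k]. Output length = len(x) + len(h) - 1 = 3 + 4 - 1 = 6.
y[0] = 1*3 = 3
y[1] = -3*3 + 1*2 = -7
y[2] = -1*3 + -3*2 + 1*2 = -7
y[3] = -1*2 + -3*2 + 1*2 = -6
y[4] = -1*2 + -3*2 = -8
y[5] = -1*2 = -2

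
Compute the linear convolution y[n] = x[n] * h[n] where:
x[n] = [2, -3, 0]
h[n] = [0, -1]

y[n] = sum_k x[k]*h[n-k]. Output length = len(x) + len(h) - 1 = 3 + 2 - 1 = 4.
y[0] = 2*0 = 0
y[1] = -3*0 + 2*-1 = -2
y[2] = 0*0 + -3*-1 = 3
y[3] = 0*-1 = 0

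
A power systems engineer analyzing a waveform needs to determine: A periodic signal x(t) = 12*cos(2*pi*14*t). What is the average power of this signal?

Average power of A*cos(wt) is A^2/2.
P = 12^2 / 2 = 144/2 = 72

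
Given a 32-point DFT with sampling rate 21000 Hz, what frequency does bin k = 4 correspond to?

The frequency of DFT bin k is: f_k = k * f_s / N
f_4 = 4 * 21000 / 32 = 2625 Hz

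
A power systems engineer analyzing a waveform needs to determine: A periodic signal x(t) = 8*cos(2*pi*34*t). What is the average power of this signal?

Average power of A*cos(wt) is A^2/2.
P = 8^2 / 2 = 64/2 = 32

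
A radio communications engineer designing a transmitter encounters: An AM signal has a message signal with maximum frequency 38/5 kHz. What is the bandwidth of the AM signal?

In AM (double-sideband), the bandwidth is twice the message frequency.
BW = 2 * f_m = 2 * 38/5 kHz = 76/5 kHz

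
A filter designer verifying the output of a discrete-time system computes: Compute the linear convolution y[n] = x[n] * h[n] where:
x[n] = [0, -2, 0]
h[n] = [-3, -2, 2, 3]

y[n] = sum_k x[k]*h[n-k]. Output length = len(x) + len(h) - 1 = 3 + 4 - 1 = 6.
y[0] = 0*-3 = 0
y[1] = -2*-3 + 0*-2 = 6
y[2] = 0*-3 + -2*-2 + 0*2 = 4
y[3] = 0*-2 + -2*2 + 0*3 = -4
y[4] = 0*2 + -2*3 = -6
y[5] = 0*3 = 0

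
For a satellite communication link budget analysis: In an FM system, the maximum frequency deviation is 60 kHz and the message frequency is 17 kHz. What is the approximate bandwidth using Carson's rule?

Carson's rule: BW = 2*(delta_f + f_m)
= 2*(60 + 17) kHz = 154 kHz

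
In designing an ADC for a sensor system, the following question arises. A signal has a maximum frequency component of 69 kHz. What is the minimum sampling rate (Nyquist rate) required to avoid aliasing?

By the Nyquist-Shannon sampling theorem,
the minimum sampling rate (Nyquist rate) must be at least 2 * f_max.
Nyquist rate = 2 * 69 kHz = 138 kHz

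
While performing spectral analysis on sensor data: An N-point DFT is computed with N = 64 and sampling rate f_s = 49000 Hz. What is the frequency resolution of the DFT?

DFT frequency resolution = f_s / N
= 49000 / 64 = 6125/8 Hz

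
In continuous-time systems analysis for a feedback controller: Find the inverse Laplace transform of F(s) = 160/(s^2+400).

Standard pair: w/(s^2+w^2) <-> sin(wt)*u(t)
Recognize w^2 = 400, so w = 20; numerator 160 = 8*20.
f(t) = 8*sin(20t)*u(t)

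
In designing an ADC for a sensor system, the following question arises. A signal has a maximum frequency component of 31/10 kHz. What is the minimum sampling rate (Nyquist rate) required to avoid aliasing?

By the Nyquist-Shannon sampling theorem,
the minimum sampling rate (Nyquist rate) must be at least 2 * f_max.
Nyquist rate = 2 * 31/10 kHz = 31/5 kHz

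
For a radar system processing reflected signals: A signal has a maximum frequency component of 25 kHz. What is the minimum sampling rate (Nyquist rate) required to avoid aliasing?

By the Nyquist-Shannon sampling theorem,
the minimum sampling rate (Nyquist rate) must be at least 2 * f_max.
Nyquist rate = 2 * 25 kHz = 50 kHz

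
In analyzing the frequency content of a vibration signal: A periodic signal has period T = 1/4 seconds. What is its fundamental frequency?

The fundamental frequency is the reciprocal of the period.
f = 1/T = 1/(1/4) = 4 Hz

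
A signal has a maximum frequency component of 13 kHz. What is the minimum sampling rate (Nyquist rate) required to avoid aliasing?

By the Nyquist-Shannon sampling theorem,
the minimum sampling rate (Nyquist rate) must be at least 2 * f_max.
Nyquist rate = 2 * 13 kHz = 26 kHz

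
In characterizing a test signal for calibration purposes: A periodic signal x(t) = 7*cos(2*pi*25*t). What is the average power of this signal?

Average power of A*cos(wt) is A^2/2.
P = 7^2 / 2 = 49/2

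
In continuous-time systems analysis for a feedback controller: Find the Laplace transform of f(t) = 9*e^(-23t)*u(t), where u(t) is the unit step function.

Standard Laplace transform pair:
e^(-at)*u(t) <-> 1/(s+a)
With a = 23: L{9*e^(-23t)*u(t)} = 9/(s+23), ROC: Re(s) > -23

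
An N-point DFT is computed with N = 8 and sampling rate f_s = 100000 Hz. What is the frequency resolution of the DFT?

DFT frequency resolution = f_s / N
= 100000 / 8 = 12500 Hz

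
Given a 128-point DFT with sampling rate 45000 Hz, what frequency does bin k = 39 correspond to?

The frequency of DFT bin k is: f_k = k * f_s / N
f_39 = 39 * 45000 / 128 = 219375/16 Hz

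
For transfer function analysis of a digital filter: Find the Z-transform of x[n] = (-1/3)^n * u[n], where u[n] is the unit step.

The Z-transform of a^n * u[n] is z/(z-a) for |z| > |a|.
Here a = -1/3, so X(z) = z/(z - (-1/3)) = 3z/(3z + 1)
ROC: |z| > 1/3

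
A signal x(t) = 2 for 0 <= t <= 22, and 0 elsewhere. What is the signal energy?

Energy = integral of |x(t)|^2 dt over the signal duration
= 2^2 * 22 = 4 * 22 = 88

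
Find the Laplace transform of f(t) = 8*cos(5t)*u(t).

Standard pair: cos(wt)*u(t) <-> s/(s^2+w^2)
With w = 5: L{8*cos(5t)*u(t)} = 8s/(s^2+25)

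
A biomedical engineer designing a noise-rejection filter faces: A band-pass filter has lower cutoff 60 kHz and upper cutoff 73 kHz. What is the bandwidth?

Bandwidth = f_high - f_low
= 73 kHz - 60 kHz = 13 kHz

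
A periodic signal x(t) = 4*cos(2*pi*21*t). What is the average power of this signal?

Average power of A*cos(wt) is A^2/2.
P = 4^2 / 2 = 16/2 = 8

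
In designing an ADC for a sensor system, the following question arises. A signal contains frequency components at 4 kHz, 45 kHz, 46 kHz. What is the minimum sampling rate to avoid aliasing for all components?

The highest frequency component is f_max = 46 kHz.
Nyquist rate = 2 * f_max = 2 * 46 kHz = 92 kHz.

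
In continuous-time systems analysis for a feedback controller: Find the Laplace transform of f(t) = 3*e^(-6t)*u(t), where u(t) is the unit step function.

Standard Laplace transform pair:
e^(-at)*u(t) <-> 1/(s+a)
With a = 6: L{3*e^(-6t)*u(t)} = 3/(s+6), ROC: Re(s) > -6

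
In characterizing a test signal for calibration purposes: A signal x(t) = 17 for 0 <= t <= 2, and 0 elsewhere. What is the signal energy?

Energy = integral of |x(t)|^2 dt over the signal duration
= 17^2 * 2 = 289 * 2 = 578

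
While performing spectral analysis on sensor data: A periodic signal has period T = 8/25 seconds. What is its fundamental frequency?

The fundamental frequency is the reciprocal of the period.
f = 1/T = 1/(8/25) = 25/8 Hz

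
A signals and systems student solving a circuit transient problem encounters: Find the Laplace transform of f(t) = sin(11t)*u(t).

Standard pair: sin(wt)*u(t) <-> w/(s^2+w^2)
With w = 11: L{sin(11t)*u(t)} = 11/(s^2+121)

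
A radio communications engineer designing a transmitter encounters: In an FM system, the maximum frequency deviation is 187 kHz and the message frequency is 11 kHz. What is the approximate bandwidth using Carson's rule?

Carson's rule: BW = 2*(delta_f + f_m)
= 2*(187 + 11) kHz = 396 kHz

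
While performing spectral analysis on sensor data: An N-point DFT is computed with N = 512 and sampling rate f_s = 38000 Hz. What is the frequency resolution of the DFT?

DFT frequency resolution = f_s / N
= 38000 / 512 = 2375/32 Hz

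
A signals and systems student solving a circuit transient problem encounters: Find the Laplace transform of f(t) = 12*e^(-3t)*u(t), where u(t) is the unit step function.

Standard Laplace transform pair:
e^(-at)*u(t) <-> 1/(s+a)
With a = 3: L{12*e^(-3t)*u(t)} = 12/(s+3), ROC: Re(s) > -3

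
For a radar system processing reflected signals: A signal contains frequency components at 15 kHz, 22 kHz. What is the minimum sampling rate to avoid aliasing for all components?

The highest frequency component is f_max = 22 kHz.
Nyquist rate = 2 * f_max = 2 * 22 kHz = 44 kHz.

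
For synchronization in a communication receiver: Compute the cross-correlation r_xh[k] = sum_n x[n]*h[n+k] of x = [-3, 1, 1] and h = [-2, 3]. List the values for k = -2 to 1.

Both sequences indexed from 0 and zero outside their support.
Lags with overlap: k = -2 to 1.
  r_xh[-2] = x[2]*h[0] = -2
  r_xh[-1] = x[1]*h[0] + x[2]*h[1] = 1
  r_xh[0] = x[0]*h[0] + x[1]*h[1] = 9
  r_xh[1] = x[0]*h[1] = -9
r_xh = [-2, 1, 9, -9] (for k = -2, ..., 1)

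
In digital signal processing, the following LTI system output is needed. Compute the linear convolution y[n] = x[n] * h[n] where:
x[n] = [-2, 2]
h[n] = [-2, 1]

y[n] = sum_k x[k]*h[n-k]. Output length = len(x) + len(h) - 1 = 2 + 2 - 1 = 3.
y[0] = -2*-2 = 4
y[1] = 2*-2 + -2*1 = -6
y[2] = 2*1 = 2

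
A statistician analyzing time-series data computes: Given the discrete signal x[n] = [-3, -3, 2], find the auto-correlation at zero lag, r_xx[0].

The auto-correlation at zero lag r_xx[0] equals the signal energy.
r_xx[0] = sum of x[n]^2 = (-3)^2 + (-3)^2 + 2^2
= 9 + 9 + 4 = 22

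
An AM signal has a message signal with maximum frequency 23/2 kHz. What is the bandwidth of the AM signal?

In AM (double-sideband), the bandwidth is twice the message frequency.
BW = 2 * f_m = 2 * 23/2 kHz = 23 kHz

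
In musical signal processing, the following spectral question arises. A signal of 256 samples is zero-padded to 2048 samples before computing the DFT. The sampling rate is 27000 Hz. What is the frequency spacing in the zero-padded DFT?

Original DFT: N = 256, resolution = f_s/N = 27000/256 = 3375/32 Hz
Zero-padded DFT: N = 2048, resolution = f_s/N = 27000/2048 = 3375/256 Hz
Zero-padding interpolates the spectrum (finer frequency grid)
but does NOT improve the true spectral resolution (ability to resolve close frequencies).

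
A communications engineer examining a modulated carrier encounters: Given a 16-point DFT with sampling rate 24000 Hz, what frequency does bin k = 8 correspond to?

The frequency of DFT bin k is: f_k = k * f_s / N
f_8 = 8 * 24000 / 16 = 12000 Hz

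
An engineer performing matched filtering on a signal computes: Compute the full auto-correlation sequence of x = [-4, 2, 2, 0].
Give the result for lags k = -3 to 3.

r_xx[k] = sum_m x[m]*x[m+k], indexed from 0, for k = -3 to 3:
  r_xx[-3] = x[3]*x[0] = 0
  r_xx[-2] = x[2]*x[0] + x[3]*x[1] = -8
  r_xx[-1] = x[1]*x[0] + x[2]*x[1] + x[3]*x[2] = -4
  r_xx[0] = x[0]*x[0] + x[1]*x[1] + x[2]*x[2] + x[3]*x[3] = 24
  r_xx[1] = x[0]*x[1] + x[1]*x[2] + x[2]*x[3] = -4
  r_xx[2] = x[0]*x[2] + x[1]*x[3] = -8
  r_xx[3] = x[0]*x[3] = 0
r_xx = [0, -8, -4, 24, -4, -8, 0]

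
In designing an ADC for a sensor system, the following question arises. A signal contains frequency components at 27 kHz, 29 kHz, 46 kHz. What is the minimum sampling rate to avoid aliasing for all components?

The highest frequency component is f_max = 46 kHz.
Nyquist rate = 2 * f_max = 2 * 46 kHz = 92 kHz.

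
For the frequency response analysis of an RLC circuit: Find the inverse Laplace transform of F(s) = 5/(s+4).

Standard pair: k/(s+a) <-> k*e^(-at)*u(t)
With k=5, a=4: f(t) = 5*e^(-4t)*u(t)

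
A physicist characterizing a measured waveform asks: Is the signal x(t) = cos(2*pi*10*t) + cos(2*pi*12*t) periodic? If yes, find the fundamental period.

f1 = 10 Hz, f2 = 12 Hz
Period T1 = 1/10, T2 = 1/12
Ratio T1/T2 = 12/10, which is rational.
The signal is periodic with fundamental period T = 1/GCD(10,12) = 1/2 s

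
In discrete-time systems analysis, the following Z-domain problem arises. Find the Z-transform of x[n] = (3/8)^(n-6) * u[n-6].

Time-shifting property: if X(z) = Z{x[n]}, then Z{x[n-d]} = z^(-d) * X(z)
X(z) = z/(z - 3/8) for x[n] = (3/8)^n * u[n]
Z{x[n-6]} = z^(-6) * z/(z - 3/8) = z^(-5)/(z - 3/8)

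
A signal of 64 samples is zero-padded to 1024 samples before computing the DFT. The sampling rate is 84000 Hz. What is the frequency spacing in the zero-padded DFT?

Original DFT: N = 64, resolution = f_s/N = 84000/64 = 2625/2 Hz
Zero-padded DFT: N = 1024, resolution = f_s/N = 84000/1024 = 2625/32 Hz
Zero-padding interpolates the spectrum (finer frequency grid)
but does NOT improve the true spectral resolution (ability to resolve close frequencies).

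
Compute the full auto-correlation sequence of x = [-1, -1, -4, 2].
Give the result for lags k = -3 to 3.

r_xx[k] = sum_m x[m]*x[m+k], indexed from 0, for k = -3 to 3:
  r_xx[-3] = x[3]*x[0] = -2
  r_xx[-2] = x[2]*x[0] + x[3]*x[1] = 2
  r_xx[-1] = x[1]*x[0] + x[2]*x[1] + x[3]*x[2] = -3
  r_xx[0] = x[0]*x[0] + x[1]*x[1] + x[2]*x[2] + x[3]*x[3] = 22
  r_xx[1] = x[0]*x[1] + x[1]*x[2] + x[2]*x[3] = -3
  r_xx[2] = x[0]*x[2] + x[1]*x[3] = 2
  r_xx[3] = x[0]*x[3] = -2
r_xx = [-2, 2, -3, 22, -3, 2, -2]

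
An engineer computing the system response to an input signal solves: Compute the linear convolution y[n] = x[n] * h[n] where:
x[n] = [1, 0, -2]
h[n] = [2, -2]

y[n] = sum_k x[k]*h[n-k]. Output length = len(x) + len(h) - 1 = 3 + 2 - 1 = 4.
y[0] = 1*2 = 2
y[1] = 0*2 + 1*-2 = -2
y[2] = -2*2 + 0*-2 = -4
y[3] = -2*-2 = 4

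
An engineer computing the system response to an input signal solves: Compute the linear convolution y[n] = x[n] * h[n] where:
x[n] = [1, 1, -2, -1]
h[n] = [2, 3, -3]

y[n] = sum_k x[k]*h[n-k]. Output length = len(x) + len(h) - 1 = 4 + 3 - 1 = 6.
y[0] = 1*2 = 2
y[1] = 1*2 + 1*3 = 5
y[2] = -2*2 + 1*3 + 1*-3 = -4
y[3] = -1*2 + -2*3 + 1*-3 = -11
y[4] = -1*3 + -2*-3 = 3
y[5] = -1*-3 = 3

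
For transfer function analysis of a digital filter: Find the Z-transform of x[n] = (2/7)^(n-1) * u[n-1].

Time-shifting property: if X(z) = Z{x[n]}, then Z{x[n-d]} = z^(-d) * X(z)
X(z) = z/(z - 2/7) for x[n] = (2/7)^n * u[n]
Z{x[n-1]} = z^(-1) * z/(z - 2/7) = 1/(z - 2/7)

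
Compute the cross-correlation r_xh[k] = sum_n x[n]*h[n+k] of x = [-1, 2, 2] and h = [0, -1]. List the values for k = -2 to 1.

Both sequences indexed from 0 and zero outside their support.
Lags with overlap: k = -2 to 1.
  r_xh[-2] = x[2]*h[0] = 0
  r_xh[-1] = x[1]*h[0] + x[2]*h[1] = -2
  r_xh[0] = x[0]*h[0] + x[1]*h[1] = -2
  r_xh[1] = x[0]*h[1] = 1
r_xh = [0, -2, -2, 1] (for k = -2, ..., 1)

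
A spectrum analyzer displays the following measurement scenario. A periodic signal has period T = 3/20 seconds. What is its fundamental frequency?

The fundamental frequency is the reciprocal of the period.
f = 1/T = 1/(3/20) = 20/3 Hz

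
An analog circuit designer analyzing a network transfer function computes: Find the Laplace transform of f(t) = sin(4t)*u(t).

Standard pair: sin(wt)*u(t) <-> w/(s^2+w^2)
With w = 4: L{sin(4t)*u(t)} = 4/(s^2+16)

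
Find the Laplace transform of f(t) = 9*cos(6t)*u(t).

Standard pair: cos(wt)*u(t) <-> s/(s^2+w^2)
With w = 6: L{9*cos(6t)*u(t)} = 9s/(s^2+36)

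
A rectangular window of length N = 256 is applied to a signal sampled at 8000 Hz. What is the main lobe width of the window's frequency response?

For a rectangular window of length N,
the main lobe width in frequency is 2*f_s/N.
= 2*8000/256 = 125/2 Hz
This determines the minimum frequency separation for resolving two sinusoids.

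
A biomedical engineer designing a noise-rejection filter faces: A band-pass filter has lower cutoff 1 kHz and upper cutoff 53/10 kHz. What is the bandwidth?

Bandwidth = f_high - f_low
= 53/10 kHz - 1 kHz = 43/10 kHz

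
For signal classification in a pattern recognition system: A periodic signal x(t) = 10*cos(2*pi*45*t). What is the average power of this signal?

Average power of A*cos(wt) is A^2/2.
P = 10^2 / 2 = 100/2 = 50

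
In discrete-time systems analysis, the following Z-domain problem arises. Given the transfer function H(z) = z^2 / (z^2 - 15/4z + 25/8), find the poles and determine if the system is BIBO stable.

Poles are roots of the denominator: z^2 - 15/4z + 25/8 = 0.
Quadratic formula: z = [-(-15/4) +/- sqrt((-15/4)^2 - 4*(25/8))] / 2
Discriminant = 225/16 - 25/2 = 25/16; sqrt = 5/4.
z = (15/4 +/- 5/4) / 2 => z = 5/2 or z = 5/4.
|p1| = 5/2, |p2| = 5/4.
For BIBO stability, all poles must lie inside the unit circle (|p| < 1).
System is UNSTABLE since at least one |p| >= 1.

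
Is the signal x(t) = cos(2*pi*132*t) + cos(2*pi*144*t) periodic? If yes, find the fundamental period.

f1 = 132 Hz, f2 = 144 Hz
Period T1 = 1/132, T2 = 1/144
Ratio T1/T2 = 144/132, which is rational.
The signal is periodic with fundamental period T = 1/GCD(132,144) = 1/12 s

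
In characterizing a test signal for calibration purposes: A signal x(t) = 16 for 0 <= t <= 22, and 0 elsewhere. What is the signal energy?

Energy = integral of |x(t)|^2 dt over the signal duration
= 16^2 * 22 = 256 * 22 = 5632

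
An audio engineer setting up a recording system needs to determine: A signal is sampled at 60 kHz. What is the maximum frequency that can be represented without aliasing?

The maximum frequency that can be represented without aliasing
is the Nyquist frequency: f_max = f_s / 2 = 60 kHz / 2 = 30 kHz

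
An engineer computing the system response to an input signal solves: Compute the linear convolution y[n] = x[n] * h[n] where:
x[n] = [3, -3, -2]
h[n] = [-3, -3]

y[n] = sum_k x[k]*h[n-k]. Output length = len(x) + len(h) - 1 = 3 + 2 - 1 = 4.
y[0] = 3*-3 = -9
y[1] = -3*-3 + 3*-3 = 0
y[2] = -2*-3 + -3*-3 = 15
y[3] = -2*-3 = 6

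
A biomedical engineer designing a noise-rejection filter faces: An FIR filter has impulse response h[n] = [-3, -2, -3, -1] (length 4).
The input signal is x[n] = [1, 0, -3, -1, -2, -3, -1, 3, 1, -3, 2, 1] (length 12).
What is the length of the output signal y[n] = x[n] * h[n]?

For linear convolution, the output length is:
len(y) = len(x) + len(h) - 1 = 12 + 4 - 1 = 15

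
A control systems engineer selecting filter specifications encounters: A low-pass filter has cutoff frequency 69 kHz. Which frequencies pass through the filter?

A low-pass filter passes all frequencies below the cutoff frequency 69 kHz and attenuates higher frequencies.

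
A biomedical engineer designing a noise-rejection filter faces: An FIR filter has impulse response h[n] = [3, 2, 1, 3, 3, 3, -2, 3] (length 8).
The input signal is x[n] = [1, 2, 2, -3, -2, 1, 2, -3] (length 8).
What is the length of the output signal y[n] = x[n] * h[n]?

For linear convolution, the output length is:
len(y) = len(x) + len(h) - 1 = 8 + 8 - 1 = 15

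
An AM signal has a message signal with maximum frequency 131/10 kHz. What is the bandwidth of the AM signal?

In AM (double-sideband), the bandwidth is twice the message frequency.
BW = 2 * f_m = 2 * 131/10 kHz = 131/5 kHz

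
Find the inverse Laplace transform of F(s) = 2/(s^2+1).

Standard pair: w/(s^2+w^2) <-> sin(wt)*u(t)
Recognize w^2 = 1, so w = 1; numerator 2 = 2*1.
f(t) = 2*sin(t)*u(t)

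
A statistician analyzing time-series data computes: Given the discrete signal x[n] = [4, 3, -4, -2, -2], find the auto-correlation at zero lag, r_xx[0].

The auto-correlation at zero lag r_xx[0] equals the signal energy.
r_xx[0] = sum of x[n]^2 = 4^2 + 3^2 + (-4)^2 + (-2)^2 + (-2)^2
= 16 + 9 + 16 + 4 + 4 = 49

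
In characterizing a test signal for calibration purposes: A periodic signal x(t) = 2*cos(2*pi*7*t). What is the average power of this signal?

Average power of A*cos(wt) is A^2/2.
P = 2^2 / 2 = 4/2 = 2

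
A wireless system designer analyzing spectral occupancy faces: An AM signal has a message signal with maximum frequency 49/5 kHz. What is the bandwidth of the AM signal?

In AM (double-sideband), the bandwidth is twice the message frequency.
BW = 2 * f_m = 2 * 49/5 kHz = 98/5 kHz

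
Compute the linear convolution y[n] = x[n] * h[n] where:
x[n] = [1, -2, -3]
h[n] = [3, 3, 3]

y[n] = sum_k x[k]*h[n-k]. Output length = len(x) + len(h) - 1 = 3 + 3 - 1 = 5.
y[0] = 1*3 = 3
y[1] = -2*3 + 1*3 = -3
y[2] = -3*3 + -2*3 + 1*3 = -12
y[3] = -3*3 + -2*3 = -15
y[4] = -3*3 = -9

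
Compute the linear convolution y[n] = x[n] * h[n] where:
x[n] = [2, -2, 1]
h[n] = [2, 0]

y[n] = sum_k x[k]*h[n-k]. Output length = len(x) + len(h) - 1 = 3 + 2 - 1 = 4.
y[0] = 2*2 = 4
y[1] = -2*2 + 2*0 = -4
y[2] = 1*2 + -2*0 = 2
y[3] = 1*0 = 0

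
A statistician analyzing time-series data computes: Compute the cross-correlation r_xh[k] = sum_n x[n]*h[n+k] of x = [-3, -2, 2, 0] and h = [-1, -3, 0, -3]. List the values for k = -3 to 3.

Both sequences indexed from 0 and zero outside their support.
Lags with overlap: k = -3 to 3.
  r_xh[-3] = x[3]*h[0] = 0
  r_xh[-2] = x[2]*h[0] + x[3]*h[1] = -2
  r_xh[-1] = x[1]*h[0] + x[2]*h[1] + x[3]*h[2] = -4
  r_xh[0] = x[0]*h[0] + x[1]*h[1] + x[2]*h[2] + x[3]*h[3] = 9
  r_xh[1] = x[0]*h[1] + x[1]*h[2] + x[2]*h[3] = 3
  r_xh[2] = x[0]*h[2] + x[1]*h[3] = 6
  r_xh[3] = x[0]*h[3] = 9
r_xh = [0, -2, -4, 9, 3, 6, 9] (for k = -3, ..., 3)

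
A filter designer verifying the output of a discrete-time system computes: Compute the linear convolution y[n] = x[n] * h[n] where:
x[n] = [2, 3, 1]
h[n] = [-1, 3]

y[n] = sum_k x[k]*h[n-k]. Output length = len(x) + len(h) - 1 = 3 + 2 - 1 = 4.
y[0] = 2*-1 = -2
y[1] = 3*-1 + 2*3 = 3
y[2] = 1*-1 + 3*3 = 8
y[3] = 1*3 = 3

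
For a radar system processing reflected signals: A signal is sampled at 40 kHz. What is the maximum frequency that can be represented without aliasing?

The maximum frequency that can be represented without aliasing
is the Nyquist frequency: f_max = f_s / 2 = 40 kHz / 2 = 20 kHz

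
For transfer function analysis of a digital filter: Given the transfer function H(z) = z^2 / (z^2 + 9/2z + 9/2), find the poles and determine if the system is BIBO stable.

Poles are roots of the denominator: z^2 + 9/2z + 9/2 = 0.
Quadratic formula: z = [-(9/2) +/- sqrt((9/2)^2 - 4*(9/2))] / 2
Discriminant = 81/4 - 18 = 9/4; sqrt = 3/2.
z = (-9/2 +/- 3/2) / 2 => z = -3/2 or z = -3.
|p1| = 3/2, |p2| = 3.
For BIBO stability, all poles must lie inside the unit circle (|p| < 1).
System is UNSTABLE since at least one |p| >= 1.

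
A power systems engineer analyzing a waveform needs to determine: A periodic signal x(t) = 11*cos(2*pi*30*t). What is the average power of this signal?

Average power of A*cos(wt) is A^2/2.
P = 11^2 / 2 = 121/2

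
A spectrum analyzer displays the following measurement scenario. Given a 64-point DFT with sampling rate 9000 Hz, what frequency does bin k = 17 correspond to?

The frequency of DFT bin k is: f_k = k * f_s / N
f_17 = 17 * 9000 / 64 = 19125/8 Hz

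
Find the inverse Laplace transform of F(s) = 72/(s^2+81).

Standard pair: w/(s^2+w^2) <-> sin(wt)*u(t)
Recognize w^2 = 81, so w = 9; numerator 72 = 8*9.
f(t) = 8*sin(9t)*u(t)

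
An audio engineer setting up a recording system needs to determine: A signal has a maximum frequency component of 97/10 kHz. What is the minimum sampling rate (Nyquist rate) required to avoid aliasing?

By the Nyquist-Shannon sampling theorem,
the minimum sampling rate (Nyquist rate) must be at least 2 * f_max.
Nyquist rate = 2 * 97/10 kHz = 97/5 kHz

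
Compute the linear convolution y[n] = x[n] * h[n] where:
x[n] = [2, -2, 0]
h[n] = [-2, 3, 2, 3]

y[n] = sum_k x[k]*h[n-k]. Output length = len(x) + len(h) - 1 = 3 + 4 - 1 = 6.
y[0] = 2*-2 = -4
y[1] = -2*-2 + 2*3 = 10
y[2] = 0*-2 + -2*3 + 2*2 = -2
y[3] = 0*3 + -2*2 + 2*3 = 2
y[4] = 0*2 + -2*3 = -6
y[5] = 0*3 = 0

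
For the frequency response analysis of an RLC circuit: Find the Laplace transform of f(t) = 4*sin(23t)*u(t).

Standard pair: sin(wt)*u(t) <-> w/(s^2+w^2)
With w = 23: L{4*sin(23t)*u(t)} = 92/(s^2+529)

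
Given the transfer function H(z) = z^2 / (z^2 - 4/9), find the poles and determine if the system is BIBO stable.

Poles are roots of the denominator: z^2 - 4/9 = 0.
Quadratic formula: z = [-(0) +/- sqrt((0)^2 - 4*(-4/9))] / 2
Discriminant = 0 + 16/9 = 16/9; sqrt = 4/3.
z = (0 +/- 4/3) / 2 => z = 2/3 or z = -2/3.
|p1| = 2/3, |p2| = 2/3.
For BIBO stability, all poles must lie inside the unit circle (|p| < 1).
System is STABLE since both |p| < 1.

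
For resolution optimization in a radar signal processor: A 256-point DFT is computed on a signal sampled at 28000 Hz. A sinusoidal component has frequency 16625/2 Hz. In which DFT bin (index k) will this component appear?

DFT frequency resolution = f_s/N = 28000/256 = 875/8 Hz
Bin index k = f_signal / resolution = 16625/2 / 875/8 = 76
The signal frequency 16625/2 Hz falls in DFT bin k = 76.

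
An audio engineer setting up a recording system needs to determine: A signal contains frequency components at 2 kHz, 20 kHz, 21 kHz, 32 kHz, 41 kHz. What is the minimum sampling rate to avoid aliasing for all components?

The highest frequency component is f_max = 41 kHz.
Nyquist rate = 2 * f_max = 2 * 41 kHz = 82 kHz.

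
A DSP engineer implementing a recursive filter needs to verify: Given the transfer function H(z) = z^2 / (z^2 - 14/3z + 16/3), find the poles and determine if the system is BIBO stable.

Poles are roots of the denominator: z^2 - 14/3z + 16/3 = 0.
Quadratic formula: z = [-(-14/3) +/- sqrt((-14/3)^2 - 4*(16/3))] / 2
Discriminant = 196/9 - 64/3 = 4/9; sqrt = 2/3.
z = (14/3 +/- 2/3) / 2 => z = 8/3 or z = 2.
|p1| = 8/3, |p2| = 2.
For BIBO stability, all poles must lie inside the unit circle (|p| < 1).
System is UNSTABLE since at least one |p| >= 1.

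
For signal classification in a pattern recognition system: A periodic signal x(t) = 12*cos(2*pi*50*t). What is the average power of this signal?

Average power of A*cos(wt) is A^2/2.
P = 12^2 / 2 = 144/2 = 72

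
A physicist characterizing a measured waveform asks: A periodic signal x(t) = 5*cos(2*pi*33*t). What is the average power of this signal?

Average power of A*cos(wt) is A^2/2.
P = 5^2 / 2 = 25/2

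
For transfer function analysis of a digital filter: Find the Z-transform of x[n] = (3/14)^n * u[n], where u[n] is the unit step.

The Z-transform of a^n * u[n] is z/(z-a) for |z| > |a|.
Here a = 3/14, so X(z) = z/(z - (3/14)) = 14z/(14z - 3)
ROC: |z| > 3/14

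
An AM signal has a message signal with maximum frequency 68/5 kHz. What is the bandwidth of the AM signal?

In AM (double-sideband), the bandwidth is twice the message frequency.
BW = 2 * f_m = 2 * 68/5 kHz = 136/5 kHz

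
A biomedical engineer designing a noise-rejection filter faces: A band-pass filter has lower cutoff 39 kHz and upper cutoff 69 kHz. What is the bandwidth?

Bandwidth = f_high - f_low
= 69 kHz - 39 kHz = 30 kHz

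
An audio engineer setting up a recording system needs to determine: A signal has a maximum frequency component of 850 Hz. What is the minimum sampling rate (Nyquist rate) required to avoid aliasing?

By the Nyquist-Shannon sampling theorem,
the minimum sampling rate (Nyquist rate) must be at least 2 * f_max.
Nyquist rate = 2 * 850 Hz = 1700 Hz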